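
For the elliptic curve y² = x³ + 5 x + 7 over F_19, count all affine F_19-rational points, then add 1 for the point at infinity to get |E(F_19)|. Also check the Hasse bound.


Affine points = {(0, 8), (0, 11), (2, 5), (2, 14), (3, 7), (3, 12), (5, 9), (5, 10), (6, 5), (6, 14), (7, 9), (7, 10), (11, 5), (11, 14), (12, 3), (12, 16), (14, 3), (14, 16), (18, 1), (18, 18)}; affine count = 20; |E(F_19)| = 21.

Discriminant check: Δ ∝ 4a³ + 27b² = 4·5³ + 27·7² = 4·125 + 27·49 ≡ 18 (mod 19). Nonzero ⇒ E is nonsingular.
For each x ∈ F_19, compute rhs = x³ + 5·x + 7 mod 19, then count y ∈ F_19 with y² ≡ rhs.
  x = 0: rhs = 7, matching y values: 8, 11 (2 points).
  x = 1: rhs = 13, matching y values: none (0 points).
  x = 2: rhs = 6, matching y values: 5, 14 (2 points).
  x = 3: rhs = 11, matching y values: 7, 12 (2 points).
  x = 4: rhs = 15, matching y values: none (0 points).
  x = 5: rhs = 5, matching y values: 9, 10 (2 points).
  x = 6: rhs = 6, matching y values: 5, 14 (2 points).
  x = 7: rhs = 5, matching y values: 9, 10 (2 points).
  x = 8: rhs = 8, matching y values: none (0 points).
  x = 9: rhs = 2, matching y values: none (0 points).
  x = 10: rhs = 12, matching y values: none (0 points).
  x = 11: rhs = 6, matching y values: 5, 14 (2 points).
  x = 12: rhs = 9, matching y values: 3, 16 (2 points).
  x = 13: rhs = 8, matching y values: none (0 points).
  x = 14: rhs = 9, matching y values: 3, 16 (2 points).
  x = 15: rhs = 18, matching y values: none (0 points).
  x = 16: rhs = 3, matching y values: none (0 points).
  x = 17: rhs = 8, matching y values: none (0 points).
  x = 18: rhs = 1, matching y values: 1, 18 (2 points).
Total affine count: 20.
Full point count |E(F_19)| = 20 + 1 = 21.
Hasse bound: |21 − (19+1)| = |1| = 1 ≤ 2√19 ≈ 8.7178 ✓.


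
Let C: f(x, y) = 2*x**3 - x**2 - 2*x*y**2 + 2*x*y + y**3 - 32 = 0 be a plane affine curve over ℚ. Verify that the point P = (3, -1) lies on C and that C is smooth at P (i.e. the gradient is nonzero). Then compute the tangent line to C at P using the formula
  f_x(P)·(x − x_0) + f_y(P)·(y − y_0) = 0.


Tangent line at P: 44*x + 21*y - 111 = 0.

Step 1: f(3, -1) = 0, so P lies on C.
Step 2: partial derivatives
  f_x(x, y) = 6*x**2 - 2*x - 2*y**2 + 2*y, f_y(x, y) = -4*x*y + 2*x + 3*y**2.
  f_x(P) = 44, f_y(P) = 21 (gradient nonzero, so P is smooth).
Step 3: tangent line at P: 44·(x − 3) + 21·(y − -1) = 0.
Expanding: 44*x + 21*y - 111 = 0.


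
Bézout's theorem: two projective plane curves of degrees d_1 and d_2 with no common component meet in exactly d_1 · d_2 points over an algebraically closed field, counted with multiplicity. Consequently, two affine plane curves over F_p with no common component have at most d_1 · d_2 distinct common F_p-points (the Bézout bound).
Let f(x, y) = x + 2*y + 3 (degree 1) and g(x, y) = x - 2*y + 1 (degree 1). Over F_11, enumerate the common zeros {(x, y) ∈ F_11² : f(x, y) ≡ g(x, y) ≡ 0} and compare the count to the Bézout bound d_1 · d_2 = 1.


Common zeros: {(9, 5)}; count = 1; Bézout bound = 1.

deg(f) = 1, deg(g) = 1, so Bézout bound = 1.
Scan x ∈ F_11. For each x, list the y ∈ F_11 with f(x, y) ≡ 0 and those with g(x, y) ≡ 0 (mod 11); the common zeros in that column are the intersection.
  x = 0: f ≡ 0 at y ∈ {4}; g ≡ 0 at y ∈ {6}; common: ∅.
  x = 1: f ≡ 0 at y ∈ {9}; g ≡ 0 at y ∈ {1}; common: ∅.
  x = 2: f ≡ 0 at y ∈ {3}; g ≡ 0 at y ∈ {7}; common: ∅.
  x = 3: f ≡ 0 at y ∈ {8}; g ≡ 0 at y ∈ {2}; common: ∅.
  x = 4: f ≡ 0 at y ∈ {2}; g ≡ 0 at y ∈ {8}; common: ∅.
  x = 5: f ≡ 0 at y ∈ {7}; g ≡ 0 at y ∈ {3}; common: ∅.
  x = 6: f ≡ 0 at y ∈ {1}; g ≡ 0 at y ∈ {9}; common: ∅.
  x = 7: f ≡ 0 at y ∈ {6}; g ≡ 0 at y ∈ {4}; common: ∅.
  x = 8: f ≡ 0 at y ∈ {0}; g ≡ 0 at y ∈ {10}; common: ∅.
  x = 9: f ≡ 0 at y ∈ {5}; g ≡ 0 at y ∈ {5}; common: {5}.
  x = 10: f ≡ 0 at y ∈ {10}; g ≡ 0 at y ∈ {0}; common: ∅.
Collecting: common zeros = {(9, 5)}, so the count is 1.
Comparison with the Bézout bound: 1 ≤ 1 = deg(f)·deg(g), as expected for curves with no common component (the bound is attained).


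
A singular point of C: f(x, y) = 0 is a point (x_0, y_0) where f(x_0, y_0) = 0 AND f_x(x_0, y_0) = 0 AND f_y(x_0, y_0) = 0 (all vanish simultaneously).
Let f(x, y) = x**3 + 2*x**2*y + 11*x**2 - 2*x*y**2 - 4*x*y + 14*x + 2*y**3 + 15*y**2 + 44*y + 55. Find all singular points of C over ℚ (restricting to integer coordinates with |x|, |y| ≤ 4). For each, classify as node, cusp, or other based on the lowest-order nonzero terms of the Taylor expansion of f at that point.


Singular points: {(-2, -3)}; classification: node.

Compute partial derivatives:
  f_x = 3*x**2 + 4*x*y + 22*x - 2*y**2 - 4*y + 14.
  f_y = 2*x**2 - 4*x*y - 4*x + 6*y**2 + 30*y + 44.
Scan x_0 ∈ {−4, ..., 4}. For each x_0, f_y(x_0, y) is a polynomial in y; find its integer roots y ∈ {−4, ..., 4}, then test f_x and f at those candidates.
  x = -4: f_y(-4, y) = 6*y**2 + 46*y + 92; no integer root y with |y| ≤ 4.
  x = -3: f_y(-3, y) = 6*y**2 + 42*y + 74; no integer root y with |y| ≤ 4.
  x = -2: f_y(-2, y) = 6*y**2 + 38*y + 60; vanishes at y ∈ {-3}. (-2, -3): f_x = 0, f = 0 — SINGULAR.
  x = -1: f_y(-1, y) = 6*y**2 + 34*y + 50; no integer root y with |y| ≤ 4.
  x = 0: f_y(0, y) = 6*y**2 + 30*y + 44; no integer root y with |y| ≤ 4.
  x = 1: f_y(1, y) = 6*y**2 + 26*y + 42; no integer root y with |y| ≤ 4.
  x = 2: f_y(2, y) = 6*y**2 + 22*y + 44; no integer root y with |y| ≤ 4.
  x = 3: f_y(3, y) = 6*y**2 + 18*y + 50; no integer root y with |y| ≤ 4.
  x = 4: f_y(4, y) = 6*y**2 + 14*y + 60; no integer root y with |y| ≤ 4.
Only singular point on the grid: (-2, -3).
Classify: substitute x = -2 + u, y = -3 + v and expand: f = u**3 + 2*u**2*v - u**2 - 2*u*v**2 + 2*v**3 + v**2.
No constant or linear terms (consistent with a singular point). Quadratic part: -u**2 + v**2. Cubic part: u**3 + 2*u**2*v - 2*u*v**2 + 2*v**3.
The quadratic part v**2 - u**2 = (v − u)(v + u) splits into two distinct linear factors, so there are two distinct tangent lines y − -3 = ±(x − -2) — this is a node (ordinary double point).
Classification: node.


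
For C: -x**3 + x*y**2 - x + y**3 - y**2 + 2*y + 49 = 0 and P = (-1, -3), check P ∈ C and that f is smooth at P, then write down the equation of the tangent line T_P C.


Tangent line at P: 5*x + 41*y + 128 = 0.

Step 1: f(-1, -3) = 0, so P lies on C.
Step 2: partial derivatives
  f_x(x, y) = -3*x**2 + y**2 - 1, f_y(x, y) = 2*x*y + 3*y**2 - 2*y + 2.
  f_x(P) = 5, f_y(P) = 41 (gradient nonzero, so P is smooth).
Step 3: tangent line at P: 5·(x − -1) + 41·(y − -3) = 0.
Expanding: 5*x + 41*y + 128 = 0.


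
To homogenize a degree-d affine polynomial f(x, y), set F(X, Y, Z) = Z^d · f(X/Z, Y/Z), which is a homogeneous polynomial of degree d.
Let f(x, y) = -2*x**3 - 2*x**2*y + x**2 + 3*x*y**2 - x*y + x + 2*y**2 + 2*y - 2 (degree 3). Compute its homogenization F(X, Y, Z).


F(X, Y, Z) = -2*X**3 - 2*X**2*Y + X**2*Z + 3*X*Y**2 - X*Y*Z + X*Z**2 + 2*Y**2*Z + 2*Y*Z**2 - 2*Z**3

deg(f) = 3.
Substitute x = X/Z, y = Y/Z into f, then multiply by Z^3.
  monomial -2·x^3·y^0 ↦ -2·X^3·Y^0·Z^0.
  monomial -2·x^2·y^1 ↦ -2·X^2·Y^1·Z^0.
  monomial 1·x^2·y^0 ↦ 1·X^2·Y^0·Z^1.
  monomial 3·x^1·y^2 ↦ 3·X^1·Y^2·Z^0.
  monomial -1·x^1·y^1 ↦ -1·X^1·Y^1·Z^1.
  monomial 1·x^1·y^0 ↦ 1·X^1·Y^0·Z^2.
  monomial 2·x^0·y^2 ↦ 2·X^0·Y^2·Z^1.
  monomial 2·x^0·y^1 ↦ 2·X^0·Y^1·Z^2.
  monomial -2·x^0·y^0 ↦ -2·X^0·Y^0·Z^3.
Collecting: F(X, Y, Z) = -2*X**3 - 2*X**2*Y + X**2*Z + 3*X*Y**2 - X*Y*Z + X*Z**2 + 2*Y**2*Z + 2*Y*Z**2 - 2*Z**3.


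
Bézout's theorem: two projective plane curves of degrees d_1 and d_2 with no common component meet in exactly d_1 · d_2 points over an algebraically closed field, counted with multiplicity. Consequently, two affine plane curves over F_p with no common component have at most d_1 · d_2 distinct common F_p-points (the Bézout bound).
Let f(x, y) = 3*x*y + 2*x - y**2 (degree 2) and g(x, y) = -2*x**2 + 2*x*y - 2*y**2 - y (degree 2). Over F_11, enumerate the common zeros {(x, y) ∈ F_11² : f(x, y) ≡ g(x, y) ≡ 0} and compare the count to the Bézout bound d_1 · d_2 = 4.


Common zeros: {(0, 0)}; count = 1; Bézout bound = 4.

deg(f) = 2, deg(g) = 2, so Bézout bound = 4.
Scan x ∈ F_11. For each x, list the y ∈ F_11 with f(x, y) ≡ 0 and those with g(x, y) ≡ 0 (mod 11); the common zeros in that column are the intersection.
  x = 0: f ≡ 0 at y ∈ {0}; g ≡ 0 at y ∈ {0, 5}; common: {0}.
  x = 1: f ≡ 0 at y ∈ ∅; g ≡ 0 at y ∈ ∅; common: ∅.
  x = 2: f ≡ 0 at y ∈ ∅; g ≡ 0 at y ∈ {9}; common: ∅.
  x = 3: f ≡ 0 at y ∈ ∅; g ≡ 0 at y ∈ ∅; common: ∅.
  x = 4: f ≡ 0 at y ∈ {6}; g ≡ 0 at y ∈ ∅; common: ∅.
  x = 5: f ≡ 0 at y ∈ {7, 8}; g ≡ 0 at y ∈ {5}; common: ∅.
  x = 6: f ≡ 0 at y ∈ {2, 5}; g ≡ 0 at y ∈ ∅; common: ∅.
  x = 7: f ≡ 0 at y ∈ ∅; g ≡ 0 at y ∈ {3, 9}; common: ∅.
  x = 8: f ≡ 0 at y ∈ ∅; g ≡ 0 at y ∈ {6, 7}; common: ∅.
  x = 9: f ≡ 0 at y ∈ {1, 4}; g ≡ 0 at y ∈ {6, 8}; common: ∅.
  x = 10: f ≡ 0 at y ∈ {9, 10}; g ≡ 0 at y ∈ {7, 8}; common: ∅.
Collecting: common zeros = {(0, 0)}, so the count is 1.
Comparison with the Bézout bound: 1 ≤ 4 = deg(f)·deg(g), as expected for curves with no common component (the affine F_11-count falls short of the bound because intersections may lie at infinity, over extension fields, or carry multiplicity).


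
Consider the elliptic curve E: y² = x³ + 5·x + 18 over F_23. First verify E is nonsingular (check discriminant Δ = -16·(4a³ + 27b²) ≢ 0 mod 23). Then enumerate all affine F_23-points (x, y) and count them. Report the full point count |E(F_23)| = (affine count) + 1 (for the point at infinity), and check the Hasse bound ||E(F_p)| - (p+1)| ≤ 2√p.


Affine points = {(0, 8), (0, 15), (1, 1), (1, 22), (2, 6), (2, 17), (8, 8), (8, 15), (11, 1), (11, 22), (12, 9), (12, 14), (13, 7), (13, 16), (14, 7), (14, 16), (15, 8), (15, 15), (16, 10), (16, 13), (17, 5), (17, 18), (18, 11), (18, 12), (19, 7), (19, 16), (21, 0), (22, 9), (22, 14)}; affine count = 29; |E(F_23)| = 30.

Discriminant check: Δ ∝ 4a³ + 27b² = 4·5³ + 27·18² = 4·125 + 27·324 ≡ 2 (mod 23). Nonzero ⇒ E is nonsingular.
For each x ∈ F_23, compute rhs = x³ + 5·x + 18 mod 23, then count y ∈ F_23 with y² ≡ rhs.
  x = 0: rhs = 18, matching y values: 8, 15 (2 points).
  x = 1: rhs = 1, matching y values: 1, 22 (2 points).
  x = 2: rhs = 13, matching y values: 6, 17 (2 points).
  x = 3: rhs = 14, matching y values: none (0 points).
  x = 4: rhs = 10, matching y values: none (0 points).
  x = 5: rhs = 7, matching y values: none (0 points).
  x = 6: rhs = 11, matching y values: none (0 points).
  x = 7: rhs = 5, matching y values: none (0 points).
  x = 8: rhs = 18, matching y values: 8, 15 (2 points).
  x = 9: rhs = 10, matching y values: none (0 points).
  x = 10: rhs = 10, matching y values: none (0 points).
  x = 11: rhs = 1, matching y values: 1, 22 (2 points).
  x = 12: rhs = 12, matching y values: 9, 14 (2 points).
  x = 13: rhs = 3, matching y values: 7, 16 (2 points).
  x = 14: rhs = 3, matching y values: 7, 16 (2 points).
  x = 15: rhs = 18, matching y values: 8, 15 (2 points).
  x = 16: rhs = 8, matching y values: 10, 13 (2 points).
  x = 17: rhs = 2, matching y values: 5, 18 (2 points).
  x = 18: rhs = 6, matching y values: 11, 12 (2 points).
  x = 19: rhs = 3, matching y values: 7, 16 (2 points).
  x = 20: rhs = 22, matching y values: none (0 points).
  x = 21: rhs = 0, matching y values: 0 (1 points).
  x = 22: rhs = 12, matching y values: 9, 14 (2 points).
Total affine count: 29.
Full point count |E(F_23)| = 29 + 1 = 30.
Hasse bound: |30 − (23+1)| = |6| = 6 ≤ 2√23 ≈ 9.5917 ✓.


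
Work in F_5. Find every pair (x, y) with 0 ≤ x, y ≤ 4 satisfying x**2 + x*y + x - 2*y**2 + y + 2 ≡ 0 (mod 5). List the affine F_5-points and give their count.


Affine F_5-points: {(1, 2), (1, 4), (4, 1), (4, 4)}; count = 4.

For each of the 25 pairs (x, y) ∈ F_5², evaluate f(x, y) mod 5. Record the zeros.
  x = 0: [0↦2, 1↦1, 2↦1, 3↦2, 4↦4]  zeros at y ∈ ∅
  x = 1: [0↦4, 1↦4, 2↦0, 3↦2, 4↦0]  zeros at y ∈ {2, 4}
  x = 2: [0↦3, 1↦4, 2↦1, 3↦4, 4↦3]  zeros at y ∈ ∅
  x = 3: [0↦4, 1↦1, 2↦4, 3↦3, 4↦3]  zeros at y ∈ ∅
  x = 4: [0↦2, 1↦0, 2↦4, 3↦4, 4↦0]  zeros at y ∈ {1, 4}
Collecting zeros: affine points = {(1, 2), (1, 4), (4, 1), (4, 4)}.
Total count |C(F_5)_aff| = 4.


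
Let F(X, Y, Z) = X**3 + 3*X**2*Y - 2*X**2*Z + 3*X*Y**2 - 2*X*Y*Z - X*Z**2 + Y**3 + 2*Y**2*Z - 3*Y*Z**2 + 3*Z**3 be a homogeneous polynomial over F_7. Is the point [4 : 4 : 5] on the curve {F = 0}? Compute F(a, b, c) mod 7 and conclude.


F(4,4,5) ≡ 5 (mod 7); P is NOT on the curve.

Evaluate F(4, 4, 5) term-by-term (mod 7).
  X**3 ↦ 1·64·1·1 = 64
  3*X**2*Y ↦ 3·16·4·1 = 192
  -2*X**2*Z ↦ -2·16·1·5 = -160
  3*X*Y**2 ↦ 3·4·16·1 = 192
  -2*X*Y*Z ↦ -2·4·4·5 = -160
  -X*Z**2 ↦ -1·4·1·25 = -100
  Y**3 ↦ 1·1·64·1 = 64
  2*Y**2*Z ↦ 2·1·16·5 = 160
  -3*Y*Z**2 ↦ -3·1·4·25 = -300
  3*Z**3 ↦ 3·1·1·125 = 375
Sum: F(4, 4, 5) = (64) + (192) + (-160) + (192) + (-160) + (-100) + (64) + (160) + (-300) + (375) = 327.
Reducing mod 7: 327 ≡ 5 (mod 7).
Since F(a, b, c) ≡ 5 ≠ 0 (mod 7), P does NOT lie on the curve.


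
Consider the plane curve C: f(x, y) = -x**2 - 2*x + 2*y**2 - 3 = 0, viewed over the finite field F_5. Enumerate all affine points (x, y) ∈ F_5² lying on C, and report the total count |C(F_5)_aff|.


Affine F_5-points: {(0, 2), (0, 3), (3, 2), (3, 3), (4, 1), (4, 4)}; count = 6.

For each of the 25 pairs (x, y) ∈ F_5², evaluate f(x, y) mod 5. Record the zeros.
  x = 0: [0↦2, 1↦4, 2↦0, 3↦0, 4↦4]  zeros at y ∈ {2, 3}
  x = 1: [0↦4, 1↦1, 2↦2, 3↦2, 4↦1]  zeros at y ∈ ∅
  x = 2: [0↦4, 1↦1, 2↦2, 3↦2, 4↦1]  zeros at y ∈ ∅
  x = 3: [0↦2, 1↦4, 2↦0, 3↦0, 4↦4]  zeros at y ∈ {2, 3}
  x = 4: [0↦3, 1↦0, 2↦1, 3↦1, 4↦0]  zeros at y ∈ {1, 4}
Collecting zeros: affine points = {(0, 2), (0, 3), (3, 2), (3, 3), (4, 1), (4, 4)}.
Total count |C(F_5)_aff| = 6.


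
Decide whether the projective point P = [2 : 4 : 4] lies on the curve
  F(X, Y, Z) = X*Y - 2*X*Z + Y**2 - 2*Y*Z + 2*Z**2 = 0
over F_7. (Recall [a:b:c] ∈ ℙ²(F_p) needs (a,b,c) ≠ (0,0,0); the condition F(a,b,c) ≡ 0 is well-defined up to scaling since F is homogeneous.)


F(2,4,4) ≡ 1 (mod 7); P is NOT on the curve.

Evaluate F(2, 4, 4) term-by-term (mod 7).
  X*Y ↦ 1·2·4·1 = 8
  -2*X*Z ↦ -2·2·1·4 = -16
  Y**2 ↦ 1·1·16·1 = 16
  -2*Y*Z ↦ -2·1·4·4 = -32
  2*Z**2 ↦ 2·1·1·16 = 32
Sum: F(2, 4, 4) = (8) + (-16) + (16) + (-32) + (32) = 8.
Reducing mod 7: 8 ≡ 1 (mod 7).
Since F(a, b, c) ≡ 1 ≠ 0 (mod 7), P does NOT lie on the curve.


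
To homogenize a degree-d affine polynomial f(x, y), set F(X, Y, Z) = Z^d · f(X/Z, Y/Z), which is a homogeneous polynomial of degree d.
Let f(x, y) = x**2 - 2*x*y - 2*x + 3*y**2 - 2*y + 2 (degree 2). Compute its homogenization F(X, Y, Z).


F(X, Y, Z) = X**2 - 2*X*Y - 2*X*Z + 3*Y**2 - 2*Y*Z + 2*Z**2

deg(f) = 2.
Substitute x = X/Z, y = Y/Z into f, then multiply by Z^2.
  monomial 1·x^2·y^0 ↦ 1·X^2·Y^0·Z^0.
  monomial -2·x^1·y^1 ↦ -2·X^1·Y^1·Z^0.
  monomial -2·x^1·y^0 ↦ -2·X^1·Y^0·Z^1.
  monomial 3·x^0·y^2 ↦ 3·X^0·Y^2·Z^0.
  monomial -2·x^0·y^1 ↦ -2·X^0·Y^1·Z^1.
  monomial 2·x^0·y^0 ↦ 2·X^0·Y^0·Z^2.
Collecting: F(X, Y, Z) = X**2 - 2*X*Y - 2*X*Z + 3*Y**2 - 2*Y*Z + 2*Z**2.


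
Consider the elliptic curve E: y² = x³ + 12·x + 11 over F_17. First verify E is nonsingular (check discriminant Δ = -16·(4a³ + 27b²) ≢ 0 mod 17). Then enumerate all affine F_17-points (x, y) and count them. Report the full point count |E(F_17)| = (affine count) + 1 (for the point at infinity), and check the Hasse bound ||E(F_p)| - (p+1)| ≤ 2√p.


Affine points = {(2, 3), (2, 14), (4, 2), (4, 15), (5, 3), (5, 14), (7, 8), (7, 9), (9, 7), (9, 10), (10, 3), (10, 14), (12, 8), (12, 9), (13, 1), (13, 16), (14, 4), (14, 13), (15, 8), (15, 9), (16, 7), (16, 10)}; affine count = 22; |E(F_17)| = 23.

Discriminant check: Δ ∝ 4a³ + 27b² = 4·12³ + 27·11² = 4·1728 + 27·121 ≡ 13 (mod 17). Nonzero ⇒ E is nonsingular.
For each x ∈ F_17, compute rhs = x³ + 12·x + 11 mod 17, then count y ∈ F_17 with y² ≡ rhs.
  x = 0: rhs = 11, matching y values: none (0 points).
  x = 1: rhs = 7, matching y values: none (0 points).
  x = 2: rhs = 9, matching y values: 3, 14 (2 points).
  x = 3: rhs = 6, matching y values: none (0 points).
  x = 4: rhs = 4, matching y values: 2, 15 (2 points).
  x = 5: rhs = 9, matching y values: 3, 14 (2 points).
  x = 6: rhs = 10, matching y values: none (0 points).
  x = 7: rhs = 13, matching y values: 8, 9 (2 points).
  x = 8: rhs = 7, matching y values: none (0 points).
  x = 9: rhs = 15, matching y values: 7, 10 (2 points).
  x = 10: rhs = 9, matching y values: 3, 14 (2 points).
  x = 11: rhs = 12, matching y values: none (0 points).
  x = 12: rhs = 13, matching y values: 8, 9 (2 points).
  x = 13: rhs = 1, matching y values: 1, 16 (2 points).
  x = 14: rhs = 16, matching y values: 4, 13 (2 points).
  x = 15: rhs = 13, matching y values: 8, 9 (2 points).
  x = 16: rhs = 15, matching y values: 7, 10 (2 points).
Total affine count: 22.
Full point count |E(F_17)| = 22 + 1 = 23.
Hasse bound: |23 − (17+1)| = |5| = 5 ≤ 2√17 ≈ 8.2462 ✓.


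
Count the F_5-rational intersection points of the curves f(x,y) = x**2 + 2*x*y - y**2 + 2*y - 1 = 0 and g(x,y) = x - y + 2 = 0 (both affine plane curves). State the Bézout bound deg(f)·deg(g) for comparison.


Common zeros: ∅; count = 0; Bézout bound = 2.

deg(f) = 2, deg(g) = 1, so Bézout bound = 2.
Scan x ∈ F_5. For each x, list the y ∈ F_5 with f(x, y) ≡ 0 and those with g(x, y) ≡ 0 (mod 5); the common zeros in that column are the intersection.
  x = 0: f ≡ 0 at y ∈ {1}; g ≡ 0 at y ∈ {2}; common: ∅.
  x = 1: f ≡ 0 at y ∈ {0, 4}; g ≡ 0 at y ∈ {3}; common: ∅.
  x = 2: f ≡ 0 at y ∈ ∅; g ≡ 0 at y ∈ {4}; common: ∅.
  x = 3: f ≡ 0 at y ∈ {1, 2}; g ≡ 0 at y ∈ {0}; common: ∅.
  x = 4: f ≡ 0 at y ∈ {0}; g ≡ 0 at y ∈ {1}; common: ∅.
Collecting: common zeros = ∅, so the count is 0.
Comparison with the Bézout bound: 0 ≤ 2 = deg(f)·deg(g), as expected for curves with no common component (the affine F_5-count falls short of the bound because intersections may lie at infinity, over extension fields, or carry multiplicity).


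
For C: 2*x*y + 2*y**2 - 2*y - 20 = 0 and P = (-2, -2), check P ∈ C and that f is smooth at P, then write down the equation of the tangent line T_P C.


Tangent line at P: -4*x - 14*y - 36 = 0.

Step 1: f(-2, -2) = 0, so P lies on C.
Step 2: partial derivatives
  f_x(x, y) = 2*y, f_y(x, y) = 2*x + 4*y - 2.
  f_x(P) = -4, f_y(P) = -14 (gradient nonzero, so P is smooth).
Step 3: tangent line at P: -4·(x − -2) + -14·(y − -2) = 0.
Expanding: -4*x - 14*y - 36 = 0.


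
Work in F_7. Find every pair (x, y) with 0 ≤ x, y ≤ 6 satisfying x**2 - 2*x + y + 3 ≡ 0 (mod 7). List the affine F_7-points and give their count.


Affine F_7-points: {(0, 4), (1, 5), (2, 4), (3, 1), (4, 3), (5, 3), (6, 1)}; count = 7.

For each of the 49 pairs (x, y) ∈ F_7², evaluate f(x, y) mod 7. Record the zeros.
  x = 0: [0↦3, 1↦4, 2↦5, 3↦6, 4↦0, 5↦1, 6↦2]  zeros at y ∈ {4}
  x = 1: [0↦2, 1↦3, 2↦4, 3↦5, 4↦6, 5↦0, 6↦1]  zeros at y ∈ {5}
  x = 2: [0↦3, 1↦4, 2↦5, 3↦6, 4↦0, 5↦1, 6↦2]  zeros at y ∈ {4}
  x = 3: [0↦6, 1↦0, 2↦1, 3↦2, 4↦3, 5↦4, 6↦5]  zeros at y ∈ {1}
  x = 4: [0↦4, 1↦5, 2↦6, 3↦0, 4↦1, 5↦2, 6↦3]  zeros at y ∈ {3}
  x = 5: [0↦4, 1↦5, 2↦6, 3↦0, 4↦1, 5↦2, 6↦3]  zeros at y ∈ {3}
  x = 6: [0↦6, 1↦0, 2↦1, 3↦2, 4↦3, 5↦4, 6↦5]  zeros at y ∈ {1}
Collecting zeros: affine points = {(0, 4), (1, 5), (2, 4), (3, 1), (4, 3), (5, 3), (6, 1)}.
Total count |C(F_7)_aff| = 7.


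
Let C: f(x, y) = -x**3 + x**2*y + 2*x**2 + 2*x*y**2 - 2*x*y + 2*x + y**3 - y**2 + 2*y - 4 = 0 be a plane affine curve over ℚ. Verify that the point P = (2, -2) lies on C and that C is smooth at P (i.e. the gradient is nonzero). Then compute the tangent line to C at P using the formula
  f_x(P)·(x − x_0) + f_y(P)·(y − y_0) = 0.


Tangent line at P: 2*x + 2*y = 0.

Step 1: f(2, -2) = 0, so P lies on C.
Step 2: partial derivatives
  f_x(x, y) = -3*x**2 + 2*x*y + 4*x + 2*y**2 - 2*y + 2, f_y(x, y) = x**2 + 4*x*y - 2*x + 3*y**2 - 2*y + 2.
  f_x(P) = 2, f_y(P) = 2 (gradient nonzero, so P is smooth).
Step 3: tangent line at P: 2·(x − 2) + 2·(y − -2) = 0.
Expanding: 2*x + 2*y = 0.


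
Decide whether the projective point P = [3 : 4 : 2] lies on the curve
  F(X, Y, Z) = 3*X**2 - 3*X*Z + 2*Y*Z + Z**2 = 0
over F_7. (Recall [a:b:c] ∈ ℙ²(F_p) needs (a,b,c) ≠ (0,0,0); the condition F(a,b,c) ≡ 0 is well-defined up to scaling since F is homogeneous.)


F(3,4,2) ≡ 1 (mod 7); P is NOT on the curve.

Evaluate F(3, 4, 2) term-by-term (mod 7).
  3*X**2 ↦ 3·9·1·1 = 27
  -3*X*Z ↦ -3·3·1·2 = -18
  2*Y*Z ↦ 2·1·4·2 = 16
  Z**2 ↦ 1·1·1·4 = 4
Sum: F(3, 4, 2) = (27) + (-18) + (16) + (4) = 29.
Reducing mod 7: 29 ≡ 1 (mod 7).
Since F(a, b, c) ≡ 1 ≠ 0 (mod 7), P does NOT lie on the curve.


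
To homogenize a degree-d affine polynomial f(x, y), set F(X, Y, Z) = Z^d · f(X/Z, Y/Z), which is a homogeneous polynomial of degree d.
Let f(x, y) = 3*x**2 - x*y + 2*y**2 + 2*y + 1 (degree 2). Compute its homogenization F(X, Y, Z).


F(X, Y, Z) = 3*X**2 - X*Y + 2*Y**2 + 2*Y*Z + Z**2

deg(f) = 2.
Substitute x = X/Z, y = Y/Z into f, then multiply by Z^2.
  monomial 3·x^2·y^0 ↦ 3·X^2·Y^0·Z^0.
  monomial -1·x^1·y^1 ↦ -1·X^1·Y^1·Z^0.
  monomial 2·x^0·y^2 ↦ 2·X^0·Y^2·Z^0.
  monomial 2·x^0·y^1 ↦ 2·X^0·Y^1·Z^1.
  monomial 1·x^0·y^0 ↦ 1·X^0·Y^0·Z^2.
Collecting: F(X, Y, Z) = 3*X**2 - X*Y + 2*Y**2 + 2*Y*Z + Z**2.


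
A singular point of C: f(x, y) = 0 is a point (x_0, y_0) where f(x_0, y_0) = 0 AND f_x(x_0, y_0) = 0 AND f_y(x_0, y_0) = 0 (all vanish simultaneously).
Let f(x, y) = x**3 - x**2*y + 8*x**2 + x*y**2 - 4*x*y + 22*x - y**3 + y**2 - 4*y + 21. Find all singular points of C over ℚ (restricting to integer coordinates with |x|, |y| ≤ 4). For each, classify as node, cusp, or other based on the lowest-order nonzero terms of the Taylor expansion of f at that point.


Singular points: {(-3, -1)}; classification: cusp.

Compute partial derivatives:
  f_x = 3*x**2 - 2*x*y + 16*x + y**2 - 4*y + 22.
  f_y = -x**2 + 2*x*y - 4*x - 3*y**2 + 2*y - 4.
Scan x_0 ∈ {−4, ..., 4}. For each x_0, f_y(x_0, y) is a polynomial in y; find its integer roots y ∈ {−4, ..., 4}, then test f_x and f at those candidates.
  x = -4: f_y(-4, y) = -3*y**2 - 6*y - 4; no integer root y with |y| ≤ 4.
  x = -3: f_y(-3, y) = -3*y**2 - 4*y - 1; vanishes at y ∈ {-1}. (-3, -1): f_x = 0, f = 0 — SINGULAR.
  x = -2: f_y(-2, y) = -3*y**2 - 2*y; vanishes at y ∈ {0}. (-2, 0): f_x = 2 ≠ 0.
  x = -1: f_y(-1, y) = -3*y**2 - 1; no integer root y with |y| ≤ 4.
  x = 0: f_y(0, y) = -3*y**2 + 2*y - 4; no integer root y with |y| ≤ 4.
  x = 1: f_y(1, y) = -3*y**2 + 4*y - 9; no integer root y with |y| ≤ 4.
  x = 2: f_y(2, y) = -3*y**2 + 6*y - 16; no integer root y with |y| ≤ 4.
  x = 3: f_y(3, y) = -3*y**2 + 8*y - 25; no integer root y with |y| ≤ 4.
  x = 4: f_y(4, y) = -3*y**2 + 10*y - 36; no integer root y with |y| ≤ 4.
Only singular point on the grid: (-3, -1).
Classify: substitute x = -3 + u, y = -1 + v and expand: f = u**3 - u**2*v + u*v**2 - v**3 + v**2.
No constant or linear terms (consistent with a singular point). Quadratic part: v**2. Cubic part: u**3 - u**2*v + u*v**2 - v**3.
The quadratic part v**2 is a perfect square, so there is a single (double) tangent line v = 0, i.e. y = -1. Restricting the cubic part to that line (v = 0) leaves u**3 ≠ 0, so f is not divisible by v and the branch is v² ≈ -u**3 to lowest order — this is a cusp.
Classification: cusp.


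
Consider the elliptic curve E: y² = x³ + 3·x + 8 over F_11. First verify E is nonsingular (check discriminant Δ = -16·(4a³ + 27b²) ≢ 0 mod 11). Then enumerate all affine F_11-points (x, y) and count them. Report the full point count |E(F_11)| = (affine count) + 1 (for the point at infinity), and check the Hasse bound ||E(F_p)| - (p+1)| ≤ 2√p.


Affine points = {(1, 1), (1, 10), (2, 0), (3, 0), (5, 4), (5, 7), (6, 0), (7, 3), (7, 8), (8, 4), (8, 7), (9, 4), (9, 7), (10, 2), (10, 9)}; affine count = 15; |E(F_11)| = 16.

Discriminant check: Δ ∝ 4a³ + 27b² = 4·3³ + 27·8² = 4·27 + 27·64 ≡ 10 (mod 11). Nonzero ⇒ E is nonsingular.
For each x ∈ F_11, compute rhs = x³ + 3·x + 8 mod 11, then count y ∈ F_11 with y² ≡ rhs.
  x = 0: rhs = 8, matching y values: none (0 points).
  x = 1: rhs = 1, matching y values: 1, 10 (2 points).
  x = 2: rhs = 0, matching y values: 0 (1 points).
  x = 3: rhs = 0, matching y values: 0 (1 points).
  x = 4: rhs = 7, matching y values: none (0 points).
  x = 5: rhs = 5, matching y values: 4, 7 (2 points).
  x = 6: rhs = 0, matching y values: 0 (1 points).
  x = 7: rhs = 9, matching y values: 3, 8 (2 points).
  x = 8: rhs = 5, matching y values: 4, 7 (2 points).
  x = 9: rhs = 5, matching y values: 4, 7 (2 points).
  x = 10: rhs = 4, matching y values: 2, 9 (2 points).
Total affine count: 15.
Full point count |E(F_11)| = 15 + 1 = 16.
Hasse bound: |16 − (11+1)| = |4| = 4 ≤ 2√11 ≈ 6.6332 ✓.


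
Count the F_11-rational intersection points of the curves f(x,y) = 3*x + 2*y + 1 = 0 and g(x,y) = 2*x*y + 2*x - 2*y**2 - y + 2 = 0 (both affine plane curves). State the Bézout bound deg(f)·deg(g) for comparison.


Common zeros: ∅; count = 0; Bézout bound = 2.

deg(f) = 1, deg(g) = 2, so Bézout bound = 2.
Scan x ∈ F_11. For each x, list the y ∈ F_11 with f(x, y) ≡ 0 and those with g(x, y) ≡ 0 (mod 11); the common zeros in that column are the intersection.
  x = 0: f ≡ 0 at y ∈ {5}; g ≡ 0 at y ∈ ∅; common: ∅.
  x = 1: f ≡ 0 at y ∈ {9}; g ≡ 0 at y ∈ {3}; common: ∅.
  x = 2: f ≡ 0 at y ∈ {2}; g ≡ 0 at y ∈ ∅; common: ∅.
  x = 3: f ≡ 0 at y ∈ {6}; g ≡ 0 at y ∈ {1, 7}; common: ∅.
  x = 4: f ≡ 0 at y ∈ {10}; g ≡ 0 at y ∈ ∅; common: ∅.
  x = 5: f ≡ 0 at y ∈ {3}; g ≡ 0 at y ∈ {2, 8}; common: ∅.
  x = 6: f ≡ 0 at y ∈ {7}; g ≡ 0 at y ∈ ∅; common: ∅.
  x = 7: f ≡ 0 at y ∈ {0}; g ≡ 0 at y ∈ {6}; common: ∅.
  x = 8: f ≡ 0 at y ∈ {4}; g ≡ 0 at y ∈ ∅; common: ∅.
  x = 9: f ≡ 0 at y ∈ {8}; g ≡ 0 at y ∈ {5, 9}; common: ∅.
  x = 10: f ≡ 0 at y ∈ {1}; g ≡ 0 at y ∈ {0, 4}; common: ∅.
Collecting: common zeros = ∅, so the count is 0.
Comparison with the Bézout bound: 0 ≤ 2 = deg(f)·deg(g), as expected for curves with no common component (the affine F_11-count falls short of the bound because intersections may lie at infinity, over extension fields, or carry multiplicity).


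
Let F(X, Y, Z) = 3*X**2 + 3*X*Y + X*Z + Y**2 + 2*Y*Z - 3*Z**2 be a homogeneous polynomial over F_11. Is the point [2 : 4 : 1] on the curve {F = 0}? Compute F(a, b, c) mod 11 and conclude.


F(2,4,1) ≡ 4 (mod 11); P is NOT on the curve.

Evaluate F(2, 4, 1) term-by-term (mod 11).
  3*X**2 ↦ 3·4·1·1 = 12
  3*X*Y ↦ 3·2·4·1 = 24
  X*Z ↦ 1·2·1·1 = 2
  Y**2 ↦ 1·1·16·1 = 16
  2*Y*Z ↦ 2·1·4·1 = 8
  -3*Z**2 ↦ -3·1·1·1 = -3
Sum: F(2, 4, 1) = (12) + (24) + (2) + (16) + (8) + (-3) = 59.
Reducing mod 11: 59 ≡ 4 (mod 11).
Since F(a, b, c) ≡ 4 ≠ 0 (mod 11), P does NOT lie on the curve.


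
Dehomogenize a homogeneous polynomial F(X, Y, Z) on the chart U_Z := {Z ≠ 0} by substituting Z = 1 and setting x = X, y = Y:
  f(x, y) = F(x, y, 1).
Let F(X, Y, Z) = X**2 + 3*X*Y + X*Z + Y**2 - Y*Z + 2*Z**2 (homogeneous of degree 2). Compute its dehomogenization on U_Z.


f(x, y) = x**2 + 3*x*y + x + y**2 - y + 2

On U_Z we set Z = 1. Each monomial c·X^i·Y^j·Z^k in F becomes c·x^i·y^j·1^k = c·x^i·y^j.
Substituting Z = 1: F(X, Y, 1) = x**2 + 3*x*y + x + y**2 - y + 2.
Note: deg(f) ≤ deg(F) = 2; strict inequality happens when F is divisible by Z (lost terms).


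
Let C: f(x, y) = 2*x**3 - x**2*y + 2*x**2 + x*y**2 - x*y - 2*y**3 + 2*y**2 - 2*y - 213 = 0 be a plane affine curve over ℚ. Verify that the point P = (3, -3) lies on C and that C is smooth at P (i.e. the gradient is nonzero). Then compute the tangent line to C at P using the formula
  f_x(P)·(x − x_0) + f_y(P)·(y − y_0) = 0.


Tangent line at P: 96*x - 98*y - 582 = 0.

Step 1: f(3, -3) = 0, so P lies on C.
Step 2: partial derivatives
  f_x(x, y) = 6*x**2 - 2*x*y + 4*x + y**2 - y, f_y(x, y) = -x**2 + 2*x*y - x - 6*y**2 + 4*y - 2.
  f_x(P) = 96, f_y(P) = -98 (gradient nonzero, so P is smooth).
Step 3: tangent line at P: 96·(x − 3) + -98·(y − -3) = 0.
Expanding: 96*x - 98*y - 582 = 0.


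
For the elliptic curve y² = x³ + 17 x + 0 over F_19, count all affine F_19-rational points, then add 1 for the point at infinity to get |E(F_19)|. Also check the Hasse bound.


Affine points = {(0, 0), (2, 2), (2, 17), (5, 1), (5, 18), (7, 5), (7, 14), (10, 7), (10, 12), (11, 6), (11, 13), (13, 9), (13, 10), (15, 1), (15, 18), (16, 6), (16, 13), (18, 1), (18, 18)}; affine count = 19; |E(F_19)| = 20.

Discriminant check: Δ ∝ 4a³ + 27b² = 4·17³ + 27·0² = 4·4913 + 27·0 ≡ 6 (mod 19). Nonzero ⇒ E is nonsingular.
For each x ∈ F_19, compute rhs = x³ + 17·x + 0 mod 19, then count y ∈ F_19 with y² ≡ rhs.
  x = 0: rhs = 0, matching y values: 0 (1 points).
  x = 1: rhs = 18, matching y values: none (0 points).
  x = 2: rhs = 4, matching y values: 2, 17 (2 points).
  x = 3: rhs = 2, matching y values: none (0 points).
  x = 4: rhs = 18, matching y values: none (0 points).
  x = 5: rhs = 1, matching y values: 1, 18 (2 points).
  x = 6: rhs = 14, matching y values: none (0 points).
  x = 7: rhs = 6, matching y values: 5, 14 (2 points).
  x = 8: rhs = 2, matching y values: none (0 points).
  x = 9: rhs = 8, matching y values: none (0 points).
  x = 10: rhs = 11, matching y values: 7, 12 (2 points).
  x = 11: rhs = 17, matching y values: 6, 13 (2 points).
  x = 12: rhs = 13, matching y values: none (0 points).
  x = 13: rhs = 5, matching y values: 9, 10 (2 points).
  x = 14: rhs = 18, matching y values: none (0 points).
  x = 15: rhs = 1, matching y values: 1, 18 (2 points).
  x = 16: rhs = 17, matching y values: 6, 13 (2 points).
  x = 17: rhs = 15, matching y values: none (0 points).
  x = 18: rhs = 1, matching y values: 1, 18 (2 points).
Total affine count: 19.
Full point count |E(F_19)| = 19 + 1 = 20.
Hasse bound: |20 − (19+1)| = |0| = 0 ≤ 2√19 ≈ 8.7178 ✓.


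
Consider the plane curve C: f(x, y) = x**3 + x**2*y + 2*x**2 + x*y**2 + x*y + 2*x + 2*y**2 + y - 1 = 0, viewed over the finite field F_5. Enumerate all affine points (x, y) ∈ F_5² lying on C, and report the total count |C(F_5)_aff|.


Affine F_5-points: {(0, 3), (0, 4), (1, 1), (1, 3), (2, 1), (3, 0), (4, 1), (4, 3)}; count = 8.

For each of the 25 pairs (x, y) ∈ F_5², evaluate f(x, y) mod 5. Record the zeros.
  x = 0: [0↦4, 1↦2, 2↦4, 3↦0, 4↦0]  zeros at y ∈ {3, 4}
  x = 1: [0↦4, 1↦0, 2↦2, 3↦0, 4↦4]  zeros at y ∈ {1, 3}
  x = 2: [0↦4, 1↦0, 2↦4, 3↦1, 4↦1]  zeros at y ∈ {1}
  x = 3: [0↦0, 1↦3, 2↦1, 3↦4, 4↦2]  zeros at y ∈ {0}
  x = 4: [0↦3, 1↦0, 2↦4, 3↦0, 4↦3]  zeros at y ∈ {1, 3}
Collecting zeros: affine points = {(0, 3), (0, 4), (1, 1), (1, 3), (2, 1), (3, 0), (4, 1), (4, 3)}.
Total count |C(F_5)_aff| = 8.


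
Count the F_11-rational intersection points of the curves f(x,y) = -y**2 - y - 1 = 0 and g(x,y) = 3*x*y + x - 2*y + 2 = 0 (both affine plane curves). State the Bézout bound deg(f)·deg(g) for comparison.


Common zeros: ∅; count = 0; Bézout bound = 4.

deg(f) = 2, deg(g) = 2, so Bézout bound = 4.
Scan x ∈ F_11. For each x, list the y ∈ F_11 with f(x, y) ≡ 0 and those with g(x, y) ≡ 0 (mod 11); the common zeros in that column are the intersection.
  x = 0: f ≡ 0 at y ∈ ∅; g ≡ 0 at y ∈ {1}; common: ∅.
  x = 1: f ≡ 0 at y ∈ ∅; g ≡ 0 at y ∈ {8}; common: ∅.
  x = 2: f ≡ 0 at y ∈ ∅; g ≡ 0 at y ∈ {10}; common: ∅.
  x = 3: f ≡ 0 at y ∈ ∅; g ≡ 0 at y ∈ {4}; common: ∅.
  x = 4: f ≡ 0 at y ∈ ∅; g ≡ 0 at y ∈ {6}; common: ∅.
  x = 5: f ≡ 0 at y ∈ ∅; g ≡ 0 at y ∈ {2}; common: ∅.
  x = 6: f ≡ 0 at y ∈ ∅; g ≡ 0 at y ∈ {5}; common: ∅.
  x = 7: f ≡ 0 at y ∈ ∅; g ≡ 0 at y ∈ {3}; common: ∅.
  x = 8: f ≡ 0 at y ∈ ∅; g ≡ 0 at y ∈ ∅; common: ∅.
  x = 9: f ≡ 0 at y ∈ ∅; g ≡ 0 at y ∈ {0}; common: ∅.
  x = 10: f ≡ 0 at y ∈ ∅; g ≡ 0 at y ∈ {9}; common: ∅.
Collecting: common zeros = ∅, so the count is 0.
Comparison with the Bézout bound: 0 ≤ 4 = deg(f)·deg(g), as expected for curves with no common component (the affine F_11-count falls short of the bound because intersections may lie at infinity, over extension fields, or carry multiplicity).


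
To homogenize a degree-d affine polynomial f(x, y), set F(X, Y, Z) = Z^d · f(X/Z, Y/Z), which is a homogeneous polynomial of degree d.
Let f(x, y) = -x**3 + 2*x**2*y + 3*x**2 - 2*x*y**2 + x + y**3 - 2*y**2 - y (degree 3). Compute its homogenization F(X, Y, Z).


F(X, Y, Z) = -X**3 + 2*X**2*Y + 3*X**2*Z - 2*X*Y**2 + X*Z**2 + Y**3 - 2*Y**2*Z - Y*Z**2

deg(f) = 3.
Substitute x = X/Z, y = Y/Z into f, then multiply by Z^3.
  monomial -1·x^3·y^0 ↦ -1·X^3·Y^0·Z^0.
  monomial 2·x^2·y^1 ↦ 2·X^2·Y^1·Z^0.
  monomial 3·x^2·y^0 ↦ 3·X^2·Y^0·Z^1.
  monomial -2·x^1·y^2 ↦ -2·X^1·Y^2·Z^0.
  monomial 1·x^1·y^0 ↦ 1·X^1·Y^0·Z^2.
  monomial 1·x^0·y^3 ↦ 1·X^0·Y^3·Z^0.
  monomial -2·x^0·y^2 ↦ -2·X^0·Y^2·Z^1.
  monomial -1·x^0·y^1 ↦ -1·X^0·Y^1·Z^2.
Collecting: F(X, Y, Z) = -X**3 + 2*X**2*Y + 3*X**2*Z - 2*X*Y**2 + X*Z**2 + Y**3 - 2*Y**2*Z - Y*Z**2.


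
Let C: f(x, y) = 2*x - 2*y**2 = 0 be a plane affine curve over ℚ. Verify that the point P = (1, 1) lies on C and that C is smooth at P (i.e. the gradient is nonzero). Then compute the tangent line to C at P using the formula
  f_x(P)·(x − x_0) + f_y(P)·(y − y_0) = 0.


Tangent line at P: 2*x - 4*y + 2 = 0.

Step 1: f(1, 1) = 0, so P lies on C.
Step 2: partial derivatives
  f_x(x, y) = 2, f_y(x, y) = -4*y.
  f_x(P) = 2, f_y(P) = -4 (gradient nonzero, so P is smooth).
Step 3: tangent line at P: 2·(x − 1) + -4·(y − 1) = 0.
Expanding: 2*x - 4*y + 2 = 0.


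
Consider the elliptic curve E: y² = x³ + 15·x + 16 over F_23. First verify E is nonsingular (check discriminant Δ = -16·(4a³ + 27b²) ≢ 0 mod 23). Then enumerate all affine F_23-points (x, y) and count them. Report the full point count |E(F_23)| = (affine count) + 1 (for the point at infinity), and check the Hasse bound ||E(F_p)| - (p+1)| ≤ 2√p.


Affine points = {(0, 4), (0, 19), (1, 3), (1, 20), (2, 10), (2, 13), (4, 5), (4, 18), (5, 3), (5, 20), (6, 0), (7, 2), (7, 21), (8, 2), (8, 21), (9, 11), (9, 12), (10, 4), (10, 19), (13, 4), (13, 19), (14, 7), (14, 16), (17, 3), (17, 20), (18, 0), (20, 6), (20, 17), (21, 1), (21, 22), (22, 0)}; affine count = 31; |E(F_23)| = 32.

Discriminant check: Δ ∝ 4a³ + 27b² = 4·15³ + 27·16² = 4·3375 + 27·256 ≡ 11 (mod 23). Nonzero ⇒ E is nonsingular.
For each x ∈ F_23, compute rhs = x³ + 15·x + 16 mod 23, then count y ∈ F_23 with y² ≡ rhs.
  x = 0: rhs = 16, matching y values: 4, 19 (2 points).
  x = 1: rhs = 9, matching y values: 3, 20 (2 points).
  x = 2: rhs = 8, matching y values: 10, 13 (2 points).
  x = 3: rhs = 19, matching y values: none (0 points).
  x = 4: rhs = 2, matching y values: 5, 18 (2 points).
  x = 5: rhs = 9, matching y values: 3, 20 (2 points).
  x = 6: rhs = 0, matching y values: 0 (1 points).
  x = 7: rhs = 4, matching y values: 2, 21 (2 points).
  x = 8: rhs = 4, matching y values: 2, 21 (2 points).
  x = 9: rhs = 6, matching y values: 11, 12 (2 points).
  x = 10: rhs = 16, matching y values: 4, 19 (2 points).
  x = 11: rhs = 17, matching y values: none (0 points).
  x = 12: rhs = 15, matching y values: none (0 points).
  x = 13: rhs = 16, matching y values: 4, 19 (2 points).
  x = 14: rhs = 3, matching y values: 7, 16 (2 points).
  x = 15: rhs = 5, matching y values: none (0 points).
  x = 16: rhs = 5, matching y values: none (0 points).
  x = 17: rhs = 9, matching y values: 3, 20 (2 points).
  x = 18: rhs = 0, matching y values: 0 (1 points).
  x = 19: rhs = 7, matching y values: none (0 points).
  x = 20: rhs = 13, matching y values: 6, 17 (2 points).
  x = 21: rhs = 1, matching y values: 1, 22 (2 points).
  x = 22: rhs = 0, matching y values: 0 (1 points).
Total affine count: 31.
Full point count |E(F_23)| = 31 + 1 = 32.
Hasse bound: |32 − (23+1)| = |8| = 8 ≤ 2√23 ≈ 9.5917 ✓.


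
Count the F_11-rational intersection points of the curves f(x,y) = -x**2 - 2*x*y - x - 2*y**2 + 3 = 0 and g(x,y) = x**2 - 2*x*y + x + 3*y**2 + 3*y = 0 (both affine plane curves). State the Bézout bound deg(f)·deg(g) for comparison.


Common zeros: {(8, 10)}; count = 1; Bézout bound = 4.

deg(f) = 2, deg(g) = 2, so Bézout bound = 4.
Scan x ∈ F_11. For each x, list the y ∈ F_11 with f(x, y) ≡ 0 and those with g(x, y) ≡ 0 (mod 11); the common zeros in that column are the intersection.
  x = 0: f ≡ 0 at y ∈ ∅; g ≡ 0 at y ∈ {0, 10}; common: ∅.
  x = 1: f ≡ 0 at y ∈ {2, 8}; g ≡ 0 at y ∈ ∅; common: ∅.
  x = 2: f ≡ 0 at y ∈ {3, 6}; g ≡ 0 at y ∈ ∅; common: ∅.
  x = 3: f ≡ 0 at y ∈ ∅; g ≡ 0 at y ∈ ∅; common: ∅.
  x = 4: f ≡ 0 at y ∈ {8, 10}; g ≡ 0 at y ∈ {2, 7}; common: ∅.
  x = 5: f ≡ 0 at y ∈ {2, 4}; g ≡ 0 at y ∈ ∅; common: ∅.
  x = 6: f ≡ 0 at y ∈ ∅; g ≡ 0 at y ∈ ∅; common: ∅.
  x = 7: f ≡ 0 at y ∈ {6, 9}; g ≡ 0 at y ∈ ∅; common: ∅.
  x = 8: f ≡ 0 at y ∈ {4, 10}; g ≡ 0 at y ∈ {9, 10}; common: {10}.
  x = 9: f ≡ 0 at y ∈ ∅; g ≡ 0 at y ∈ {7, 9}; common: ∅.
  x = 10: f ≡ 0 at y ∈ ∅; g ≡ 0 at y ∈ {0, 2}; common: ∅.
Collecting: common zeros = {(8, 10)}, so the count is 1.
Comparison with the Bézout bound: 1 ≤ 4 = deg(f)·deg(g), as expected for curves with no common component (the affine F_11-count falls short of the bound because intersections may lie at infinity, over extension fields, or carry multiplicity).


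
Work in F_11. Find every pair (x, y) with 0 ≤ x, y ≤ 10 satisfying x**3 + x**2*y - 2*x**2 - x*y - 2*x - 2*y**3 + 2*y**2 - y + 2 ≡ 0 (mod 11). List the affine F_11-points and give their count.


Affine F_11-points: {(0, 8), (1, 2), (2, 7), (5, 3), (6, 4), (8, 10), (9, 10)}; count = 7.

For each of the 121 pairs (x, y) ∈ F_11², evaluate f(x, y) mod 11. Record the zeros.
  x = 0: [0↦2, 1↦1, 2↦3, 3↦7, 4↦1, 5↦6, 6↦10, 7↦1, 8↦0, 9↦6, 10↦7]  zeros at y ∈ {8}
  x = 1: [0↦10, 1↦9, 2↦0, 3↦4, 4↦9, 5↦3, 6↦7, 7↦9, 8↦8, 9↦3, 10↦4]  zeros at y ∈ {2}
  x = 2: [0↦9, 1↦10, 2↦3, 3↦9, 4↦5, 5↦1, 6↦7, 7↦0, 8↦1, 9↦9, 10↦1]  zeros at y ∈ {7}
  x = 3: [0↦5, 1↦10, 2↦7, 3↦6, 4↦6, 5↦6, 6↦5, 7↦2, 8↦7, 9↦8, 10↦4]  zeros at y ∈ ∅
  x = 4: [0↦4, 1↦4, 2↦7, 3↦1, 4↦7, 5↦2, 6↦7, 7↦10, 8↦10, 9↦6, 10↦8]  zeros at y ∈ ∅
  x = 5: [0↦1, 1↦9, 2↦9, 3↦0, 4↦3, 5↦6, 6↦8, 7↦8, 8↦5, 9↦9, 10↦8]  zeros at y ∈ {3}
  x = 6: [0↦2, 1↦9, 2↦8, 3↦9, 4↦0, 5↦2, 6↦3, 7↦2, 8↦9, 9↦1, 10↦10]  zeros at y ∈ {4}
  x = 7: [0↦2, 1↦10, 2↦10, 3↦1, 4↦4, 5↦7, 6↦9, 7↦9, 8↦6, 9↦10, 10↦9]  zeros at y ∈ ∅
  x = 8: [0↦7, 1↦7, 2↦10, 3↦4, 4↦10, 5↦5, 6↦10, 7↦2, 8↦2, 9↦9, 10↦0]  zeros at y ∈ {10}
  x = 9: [0↦1, 1↦6, 2↦3, 3↦2, 4↦2, 5↦2, 6↦1, 7↦9, 8↦3, 9↦4, 10↦0]  zeros at y ∈ {10}
  x = 10: [0↦1, 1↦2, 2↦6, 3↦1, 4↦8, 5↦4, 6↦10, 7↦3, 8↦4, 9↦1, 10↦4]  zeros at y ∈ ∅
Collecting zeros: affine points = {(0, 8), (1, 2), (2, 7), (5, 3), (6, 4), (8, 10), (9, 10)}.
Total count |C(F_11)_aff| = 7.
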